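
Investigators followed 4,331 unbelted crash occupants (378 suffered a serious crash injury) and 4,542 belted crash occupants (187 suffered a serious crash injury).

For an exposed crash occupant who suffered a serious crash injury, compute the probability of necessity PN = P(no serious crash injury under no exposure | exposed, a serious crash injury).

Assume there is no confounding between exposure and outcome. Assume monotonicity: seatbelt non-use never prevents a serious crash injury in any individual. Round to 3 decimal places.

PN ≈ 0.528

p₁ = P(outcome | exposed) = 378/4331 = 0.087278
p₀ = P(outcome | unexposed) = 187/4542 = 0.041171
Under exogeneity and monotonicity, PN = (p₁ − p₀) / p₁.
PN = (0.087278 − 0.041171) / 0.087278 = 0.046106 / 0.087278 ≈ 0.5283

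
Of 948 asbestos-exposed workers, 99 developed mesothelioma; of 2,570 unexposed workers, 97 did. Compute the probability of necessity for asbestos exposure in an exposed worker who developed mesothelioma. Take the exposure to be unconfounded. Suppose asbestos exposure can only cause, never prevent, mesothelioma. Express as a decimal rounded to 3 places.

PN ≈ 0.639

p₁ = P(outcome | exposed) = 99/948 = 0.10443
p₀ = P(outcome | unexposed) = 97/2570 = 0.037743
Under exogeneity and monotonicity, PN = (p₁ − p₀) / p₁.
PN = (0.10443 − 0.037743) / 0.10443 = 0.066687 / 0.10443 ≈ 0.6386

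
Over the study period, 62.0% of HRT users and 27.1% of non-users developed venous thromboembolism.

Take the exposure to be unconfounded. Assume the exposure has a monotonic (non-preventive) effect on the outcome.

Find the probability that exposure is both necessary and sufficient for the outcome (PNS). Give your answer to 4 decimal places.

PNS ≈ 0.3490

p₁ = 0.62, p₀ = 0.271.
Under exogeneity and monotonicity, PNS = p₁ − p₀.
PNS = 0.62 − 0.271 = 0.349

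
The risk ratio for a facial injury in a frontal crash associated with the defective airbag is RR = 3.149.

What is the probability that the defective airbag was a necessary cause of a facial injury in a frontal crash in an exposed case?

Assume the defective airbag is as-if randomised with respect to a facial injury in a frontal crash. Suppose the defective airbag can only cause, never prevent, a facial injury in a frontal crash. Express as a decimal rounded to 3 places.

PN ≈ 0.682

Under exogeneity and monotonicity, PN = (RR − 1) / RR = 1 − 1/RR.
PN = (3.149 − 1) / 3.149 = 2.149 / 3.149 ≈ 0.6824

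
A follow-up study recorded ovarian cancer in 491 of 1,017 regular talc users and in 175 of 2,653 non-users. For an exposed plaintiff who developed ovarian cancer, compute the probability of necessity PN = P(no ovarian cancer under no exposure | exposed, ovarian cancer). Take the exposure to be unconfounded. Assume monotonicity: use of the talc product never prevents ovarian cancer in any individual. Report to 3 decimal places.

PN ≈ 0.863

p₁ = P(outcome | exposed) = 491/1017 = 0.48279
p₀ = P(outcome | unexposed) = 175/2653 = 0.065963
Under exogeneity and monotonicity, PN = (p₁ − p₀) / p₁.
PN = (0.48279 − 0.065963) / 0.48279 = 0.41683 / 0.48279 ≈ 0.8634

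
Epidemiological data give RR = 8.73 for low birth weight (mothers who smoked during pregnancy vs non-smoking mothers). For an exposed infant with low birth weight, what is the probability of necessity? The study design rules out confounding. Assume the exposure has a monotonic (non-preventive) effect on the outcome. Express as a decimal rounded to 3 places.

PN ≈ 0.885

Under exogeneity and monotonicity, PN = (RR − 1) / RR = 1 − 1/RR.
PN = (8.73 − 1) / 8.73 = 7.73 / 8.73 ≈ 0.8855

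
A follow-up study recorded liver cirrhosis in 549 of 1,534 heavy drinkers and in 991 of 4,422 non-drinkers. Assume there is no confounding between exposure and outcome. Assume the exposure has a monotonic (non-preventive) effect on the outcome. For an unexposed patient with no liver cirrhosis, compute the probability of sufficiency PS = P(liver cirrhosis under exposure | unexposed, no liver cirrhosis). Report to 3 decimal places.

p₁ = P(outcome | exposed) = 549/1534 = 0.35789
p₀ = P(outcome | unexposed) = 991/4422 = 0.22411
Under exogeneity and monotonicity, PS = (p₁ − p₀) / (1 − p₀).
PS = (0.35789 − 0.22411) / (1 − 0.22411) = 0.13378 / 0.77589 ≈ 0.1724

PS ≈ 0.172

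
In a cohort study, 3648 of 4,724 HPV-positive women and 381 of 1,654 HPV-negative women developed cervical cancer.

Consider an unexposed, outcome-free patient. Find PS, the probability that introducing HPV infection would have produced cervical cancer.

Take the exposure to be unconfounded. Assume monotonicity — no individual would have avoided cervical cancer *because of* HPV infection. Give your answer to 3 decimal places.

p₁ = P(outcome | exposed) = 3648/4724 = 0.77223
p₀ = P(outcome | unexposed) = 381/1654 = 0.23035
Under exogeneity and monotonicity, PS = (p₁ − p₀) / (1 − p₀).
PS = (0.77223 − 0.23035) / (1 − 0.23035) = 0.54188 / 0.76965 ≈ 0.7041

PS ≈ 0.704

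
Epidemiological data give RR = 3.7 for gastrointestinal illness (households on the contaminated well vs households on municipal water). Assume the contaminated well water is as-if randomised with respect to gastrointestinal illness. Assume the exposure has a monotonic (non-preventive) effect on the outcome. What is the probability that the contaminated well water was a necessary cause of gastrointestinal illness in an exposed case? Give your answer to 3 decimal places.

Under exogeneity and monotonicity, PN = (RR − 1) / RR = 1 − 1/RR.
PN = (3.7 − 1) / 3.7 = 2.7 / 3.7 ≈ 0.7297

PN ≈ 0.730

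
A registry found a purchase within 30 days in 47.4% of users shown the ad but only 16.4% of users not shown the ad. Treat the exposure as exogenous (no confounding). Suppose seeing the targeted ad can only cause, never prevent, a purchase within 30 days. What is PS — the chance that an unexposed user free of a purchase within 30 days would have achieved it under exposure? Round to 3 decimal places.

PS ≈ 0.371

p₁ = 0.474, p₀ = 0.164.
Under exogeneity and monotonicity, PS = (p₁ − p₀) / (1 − p₀).
PS = (0.474 − 0.164) / (1 − 0.164) = 0.31 / 0.836 ≈ 0.3708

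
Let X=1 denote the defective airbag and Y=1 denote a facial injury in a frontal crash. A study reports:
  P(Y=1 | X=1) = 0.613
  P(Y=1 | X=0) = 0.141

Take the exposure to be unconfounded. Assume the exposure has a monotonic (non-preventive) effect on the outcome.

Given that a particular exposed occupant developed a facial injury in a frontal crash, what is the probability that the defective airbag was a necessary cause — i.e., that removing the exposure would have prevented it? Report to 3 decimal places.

Let p₁ = 0.613, p₀ = 0.141.
Under exogeneity and monotonicity, PN = (p₁ − p₀) / p₁.
PN = (0.613 − 0.141) / 0.613 = 0.472 / 0.613 ≈ 0.7700

PN ≈ 0.770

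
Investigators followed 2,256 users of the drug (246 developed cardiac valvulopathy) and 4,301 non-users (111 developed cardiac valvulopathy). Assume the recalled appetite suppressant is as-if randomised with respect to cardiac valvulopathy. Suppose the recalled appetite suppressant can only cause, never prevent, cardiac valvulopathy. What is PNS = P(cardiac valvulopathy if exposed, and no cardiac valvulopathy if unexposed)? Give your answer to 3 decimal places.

p₁ = P(outcome | exposed) = 246/2256 = 0.10904
p₀ = P(outcome | unexposed) = 111/4301 = 0.025808
Under exogeneity and monotonicity, PNS = p₁ − p₀.
PNS = 0.10904 − 0.025808 = 0.083235

PNS ≈ 0.083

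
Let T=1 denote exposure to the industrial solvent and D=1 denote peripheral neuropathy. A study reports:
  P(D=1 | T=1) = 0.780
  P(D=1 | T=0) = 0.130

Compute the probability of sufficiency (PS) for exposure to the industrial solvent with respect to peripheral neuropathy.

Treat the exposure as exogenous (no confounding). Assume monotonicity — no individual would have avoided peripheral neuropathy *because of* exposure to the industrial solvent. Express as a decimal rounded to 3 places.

PS ≈ 0.747

Let p₁ = 0.78, p₀ = 0.13.
Under exogeneity and monotonicity, PS = (p₁ − p₀) / (1 − p₀).
PS = (0.78 − 0.13) / (1 − 0.13) = 0.65 / 0.87 ≈ 0.7471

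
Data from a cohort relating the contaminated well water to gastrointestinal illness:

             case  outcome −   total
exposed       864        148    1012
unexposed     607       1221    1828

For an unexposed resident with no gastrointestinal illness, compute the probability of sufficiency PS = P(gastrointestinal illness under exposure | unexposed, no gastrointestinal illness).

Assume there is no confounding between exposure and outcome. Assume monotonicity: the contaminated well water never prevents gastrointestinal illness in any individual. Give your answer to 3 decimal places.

p₁ = P(outcome | exposed) = 864/1012 = 0.85375
p₀ = P(outcome | unexposed) = 607/1828 = 0.33206
Under exogeneity and monotonicity, PS = (p₁ − p₀) / (1 − p₀).
PS = (0.85375 − 0.33206) / (1 − 0.33206) = 0.5217 / 0.66794 ≈ 0.7811

PS ≈ 0.781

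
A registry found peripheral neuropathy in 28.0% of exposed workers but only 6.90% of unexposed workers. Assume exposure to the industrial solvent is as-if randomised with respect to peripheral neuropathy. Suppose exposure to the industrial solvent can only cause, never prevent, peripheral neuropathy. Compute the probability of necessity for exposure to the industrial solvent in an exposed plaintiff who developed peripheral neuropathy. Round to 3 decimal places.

p₁ = 0.28, p₀ = 0.069.
Under exogeneity and monotonicity, PN = (p₁ − p₀) / p₁.
PN = (0.28 − 0.069) / 0.28 = 0.211 / 0.28 ≈ 0.7536

PN ≈ 0.754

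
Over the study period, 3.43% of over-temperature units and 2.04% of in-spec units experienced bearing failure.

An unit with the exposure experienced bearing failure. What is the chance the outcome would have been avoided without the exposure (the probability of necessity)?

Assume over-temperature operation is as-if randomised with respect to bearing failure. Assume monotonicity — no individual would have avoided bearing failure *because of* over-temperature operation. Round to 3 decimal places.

p₁ = 0.0343, p₀ = 0.0204.
Under exogeneity and monotonicity, PN = (p₁ − p₀) / p₁.
PN = (0.0343 − 0.0204) / 0.0343 = 0.0139 / 0.0343 ≈ 0.4052

PN ≈ 0.405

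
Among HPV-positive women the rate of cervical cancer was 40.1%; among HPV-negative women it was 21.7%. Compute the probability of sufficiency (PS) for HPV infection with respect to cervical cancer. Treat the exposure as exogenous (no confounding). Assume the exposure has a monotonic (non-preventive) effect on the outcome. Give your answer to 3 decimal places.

p₁ = 0.401, p₀ = 0.217.
Under exogeneity and monotonicity, PS = (p₁ − p₀) / (1 − p₀).
PS = (0.401 − 0.217) / (1 − 0.217) = 0.184 / 0.783 ≈ 0.2350

PS ≈ 0.235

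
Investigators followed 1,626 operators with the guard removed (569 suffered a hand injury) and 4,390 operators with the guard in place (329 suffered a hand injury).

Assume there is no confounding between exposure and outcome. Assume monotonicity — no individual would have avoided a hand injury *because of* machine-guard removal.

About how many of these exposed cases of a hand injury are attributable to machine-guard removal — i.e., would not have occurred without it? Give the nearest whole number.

about 447 cases

p₁ = P(outcome | exposed) = 569/1626 = 0.34994
p₀ = P(outcome | unexposed) = 329/4390 = 0.074943
PN = (p₁ − p₀)/p₁ = (0.34994 − 0.074943) / 0.34994 ≈ 0.78584.
Attributable cases ≈ PN × (exposed cases) = 0.78584 × 569 ≈ 447.14.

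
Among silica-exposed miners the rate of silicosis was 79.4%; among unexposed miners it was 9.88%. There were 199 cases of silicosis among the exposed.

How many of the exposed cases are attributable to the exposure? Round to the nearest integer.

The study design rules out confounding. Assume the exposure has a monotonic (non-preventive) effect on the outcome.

p₁ = 0.794, p₀ = 0.0988.
PN = (p₁ − p₀)/p₁ = (0.794 − 0.0988) / 0.794 ≈ 0.87557.
Attributable cases ≈ PN × (exposed cases) = 0.87557 × 199 ≈ 174.24.

about 174 cases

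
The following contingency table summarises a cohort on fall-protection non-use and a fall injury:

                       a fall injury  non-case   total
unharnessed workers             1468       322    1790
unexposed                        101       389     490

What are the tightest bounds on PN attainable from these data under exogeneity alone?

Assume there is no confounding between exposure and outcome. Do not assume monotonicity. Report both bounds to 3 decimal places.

0.749 ≤ PN ≤ 0.968

p₁ = P(outcome | exposed) = 1468/1790 = 0.82011
p₀ = P(outcome | unexposed) = 101/490 = 0.20612
Under exogeneity alone the bounds on PN are max{0,(p₁−p₀)/p₁} ≤ PN ≤ min{1,(1−p₀)/p₁}.
  lower = (p₁ − p₀)/p₁ = 0.61399 / 0.82011 ≈ 0.7487
  upper = min{1, (1 − p₀)/p₁} = 0.79388 / 0.82011 ≈ 0.9680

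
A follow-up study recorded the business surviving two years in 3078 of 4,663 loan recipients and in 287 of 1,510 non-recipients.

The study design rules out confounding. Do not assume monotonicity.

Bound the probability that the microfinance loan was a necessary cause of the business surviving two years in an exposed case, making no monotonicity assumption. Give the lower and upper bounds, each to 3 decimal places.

p₁ = P(outcome | exposed) = 3078/4663 = 0.66009
p₀ = P(outcome | unexposed) = 287/1510 = 0.19007
Under exogeneity alone the bounds on PN are max{0,(p₁−p₀)/p₁} ≤ PN ≤ min{1,(1−p₀)/p₁}.
  lower = (p₁ − p₀)/p₁ = 0.47002 / 0.66009 ≈ 0.7121
  upper = min{1, (1 − p₀)/p₁} = 0.80993 / 0.66009 ≈ 1.2270 → capped at 1

0.712 ≤ PN ≤ 1.000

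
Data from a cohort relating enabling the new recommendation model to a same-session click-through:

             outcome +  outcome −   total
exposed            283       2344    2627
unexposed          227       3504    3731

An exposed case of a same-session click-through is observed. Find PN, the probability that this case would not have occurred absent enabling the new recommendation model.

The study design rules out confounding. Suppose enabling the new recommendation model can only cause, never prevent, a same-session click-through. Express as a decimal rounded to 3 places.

PN ≈ 0.435

p₁ = P(outcome | exposed) = 283/2627 = 0.10773
p₀ = P(outcome | unexposed) = 227/3731 = 0.060842
Under exogeneity and monotonicity, PN = (p₁ − p₀) / p₁.
PN = (0.10773 − 0.060842) / 0.10773 = 0.046886 / 0.10773 ≈ 0.4352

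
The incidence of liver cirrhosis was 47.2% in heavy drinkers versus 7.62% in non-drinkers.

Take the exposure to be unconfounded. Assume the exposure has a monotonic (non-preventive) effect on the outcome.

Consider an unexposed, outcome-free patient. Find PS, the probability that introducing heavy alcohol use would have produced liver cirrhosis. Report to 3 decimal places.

PS ≈ 0.428

p₁ = 0.472, p₀ = 0.0762.
Under exogeneity and monotonicity, PS = (p₁ − p₀) / (1 − p₀).
PS = (0.472 − 0.0762) / (1 − 0.0762) = 0.3958 / 0.9238 ≈ 0.4284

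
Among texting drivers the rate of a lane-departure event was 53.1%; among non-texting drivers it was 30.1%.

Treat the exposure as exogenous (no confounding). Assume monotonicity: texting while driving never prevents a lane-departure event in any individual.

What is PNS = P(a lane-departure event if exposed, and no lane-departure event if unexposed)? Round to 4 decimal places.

PNS ≈ 0.2300

p₁ = 0.531, p₀ = 0.301.
Under exogeneity and monotonicity, PNS = p₁ − p₀.
PNS = 0.531 − 0.301 = 0.23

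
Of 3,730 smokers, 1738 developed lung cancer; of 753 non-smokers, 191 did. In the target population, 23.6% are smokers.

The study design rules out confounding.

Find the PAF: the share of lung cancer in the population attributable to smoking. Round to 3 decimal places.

p₁ = P(outcome | exposed) = 1738/3730 = 0.46595
p₀ = P(outcome | unexposed) = 191/753 = 0.25365
Overall risk P(Y=1) = π·p₁ + (1−π)·p₀ = 0.236×0.46595 + 0.764×0.25365 = 0.30375.
Under exogeneity, PAF = [P(Y=1) − p₀] / P(Y=1).
PAF = (0.30375 − 0.25365) / 0.30375 ≈ 0.1649

PAF ≈ 0.165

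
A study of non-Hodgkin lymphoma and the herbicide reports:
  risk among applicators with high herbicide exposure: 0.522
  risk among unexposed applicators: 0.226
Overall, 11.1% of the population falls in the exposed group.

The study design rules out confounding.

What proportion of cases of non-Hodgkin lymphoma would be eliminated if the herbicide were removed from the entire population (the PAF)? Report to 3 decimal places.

PAF ≈ 0.127

Let p₁ = 0.522, p₀ = 0.226.
Overall risk P(Y=1) = π·p₁ + (1−π)·p₀ = 0.111×0.522 + 0.889×0.226 = 0.25886.
Under exogeneity, PAF = [P(Y=1) − p₀] / P(Y=1).
PAF = (0.25886 − 0.226) / 0.25886 ≈ 0.1269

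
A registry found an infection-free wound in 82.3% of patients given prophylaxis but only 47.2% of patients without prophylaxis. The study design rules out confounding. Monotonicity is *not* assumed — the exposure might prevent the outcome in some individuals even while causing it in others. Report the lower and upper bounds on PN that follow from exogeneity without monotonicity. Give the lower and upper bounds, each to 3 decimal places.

0.426 ≤ PN ≤ 0.642

p₁ = 0.823, p₀ = 0.472.
Under exogeneity alone the bounds on PN are max{0,(p₁−p₀)/p₁} ≤ PN ≤ min{1,(1−p₀)/p₁}.
  lower = (p₁ − p₀)/p₁ = 0.351 / 0.823 ≈ 0.4265
  upper = min{1, (1 − p₀)/p₁} = 0.528 / 0.823 ≈ 0.6416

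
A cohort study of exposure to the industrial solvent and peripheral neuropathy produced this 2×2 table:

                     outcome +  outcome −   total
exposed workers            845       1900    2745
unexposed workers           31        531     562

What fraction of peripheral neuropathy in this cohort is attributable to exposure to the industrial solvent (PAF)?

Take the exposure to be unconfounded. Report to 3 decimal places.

p₁ = P(outcome | exposed) = 845/2745 = 0.30783
p₀ = P(outcome | unexposed) = 31/562 = 0.05516
Exposure prevalence π = 2745/3307 = 0.83006; overall risk P(Y=1) = 0.26489.
Under exogeneity, PAF = [P(Y=1) − p₀]/P(Y=1).
PAF = (0.26489 − 0.05516) / 0.26489 ≈ 0.7918

PAF ≈ 0.792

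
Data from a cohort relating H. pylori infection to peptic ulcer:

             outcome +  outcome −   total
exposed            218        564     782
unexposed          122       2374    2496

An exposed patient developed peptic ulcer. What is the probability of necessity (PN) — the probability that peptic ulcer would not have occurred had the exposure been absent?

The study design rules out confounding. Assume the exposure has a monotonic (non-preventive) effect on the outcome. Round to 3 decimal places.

p₁ = P(outcome | exposed) = 218/782 = 0.27877
p₀ = P(outcome | unexposed) = 122/2496 = 0.048878
Under exogeneity and monotonicity, PN = (p₁ − p₀)/p₁.
PN = (0.27877 − 0.048878) / 0.27877 ≈ 0.8247

PN ≈ 0.825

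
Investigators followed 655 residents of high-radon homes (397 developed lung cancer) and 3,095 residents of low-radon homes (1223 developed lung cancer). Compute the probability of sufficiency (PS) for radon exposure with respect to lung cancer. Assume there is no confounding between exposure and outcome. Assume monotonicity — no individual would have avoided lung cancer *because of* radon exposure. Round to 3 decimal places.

PS ≈ 0.349

p₁ = P(outcome | exposed) = 397/655 = 0.60611
p₀ = P(outcome | unexposed) = 1223/3095 = 0.39515
Under exogeneity and monotonicity, PS = (p₁ − p₀) / (1 − p₀).
PS = (0.60611 − 0.39515) / (1 − 0.39515) = 0.21095 / 0.60485 ≈ 0.3488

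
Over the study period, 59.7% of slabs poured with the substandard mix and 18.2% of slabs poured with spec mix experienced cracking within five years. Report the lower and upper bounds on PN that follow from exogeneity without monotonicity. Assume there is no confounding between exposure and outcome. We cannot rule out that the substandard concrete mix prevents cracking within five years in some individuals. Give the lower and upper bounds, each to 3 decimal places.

0.695 ≤ PN ≤ 1.000

p₁ = 0.597, p₀ = 0.182.
Under exogeneity alone the bounds on PN are max{0,(p₁−p₀)/p₁} ≤ PN ≤ min{1,(1−p₀)/p₁}.
  lower = (p₁ − p₀)/p₁ = 0.415 / 0.597 ≈ 0.6951
  upper = min{1, (1 − p₀)/p₁} = 0.818 / 0.597 ≈ 1.3702 → capped at 1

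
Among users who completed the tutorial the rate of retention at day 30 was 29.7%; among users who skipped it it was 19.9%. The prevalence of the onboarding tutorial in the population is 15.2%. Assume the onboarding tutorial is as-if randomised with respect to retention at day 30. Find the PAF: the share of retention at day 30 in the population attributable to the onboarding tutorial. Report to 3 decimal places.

PAF ≈ 0.070

p₁ = 0.297, p₀ = 0.199.
Overall risk P(Y=1) = π·p₁ + (1−π)·p₀ = 0.152×0.297 + 0.848×0.199 = 0.2139.
Under exogeneity, PAF = [P(Y=1) − p₀] / P(Y=1).
PAF = (0.2139 − 0.199) / 0.2139 ≈ 0.0696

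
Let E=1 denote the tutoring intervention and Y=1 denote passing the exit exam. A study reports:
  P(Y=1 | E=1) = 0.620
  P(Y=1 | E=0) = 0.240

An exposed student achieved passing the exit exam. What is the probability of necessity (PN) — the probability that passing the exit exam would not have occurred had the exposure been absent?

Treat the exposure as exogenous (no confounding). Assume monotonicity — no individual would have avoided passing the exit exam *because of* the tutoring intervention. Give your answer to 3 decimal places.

Let p₁ = 0.62, p₀ = 0.24.
Under exogeneity and monotonicity, PN = (p₁ − p₀) / p₁.
PN = (0.62 − 0.24) / 0.62 = 0.38 / 0.62 ≈ 0.6129

PN ≈ 0.613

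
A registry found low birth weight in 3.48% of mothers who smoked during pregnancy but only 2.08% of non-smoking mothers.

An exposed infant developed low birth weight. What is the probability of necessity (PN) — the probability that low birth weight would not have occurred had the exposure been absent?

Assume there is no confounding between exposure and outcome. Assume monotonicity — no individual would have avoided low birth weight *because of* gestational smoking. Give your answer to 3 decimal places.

PN ≈ 0.402

p₁ = 0.0348, p₀ = 0.0208.
Under exogeneity and monotonicity, PN = (p₁ − p₀) / p₁.
PN = (0.0348 − 0.0208) / 0.0348 = 0.014 / 0.0348 ≈ 0.4023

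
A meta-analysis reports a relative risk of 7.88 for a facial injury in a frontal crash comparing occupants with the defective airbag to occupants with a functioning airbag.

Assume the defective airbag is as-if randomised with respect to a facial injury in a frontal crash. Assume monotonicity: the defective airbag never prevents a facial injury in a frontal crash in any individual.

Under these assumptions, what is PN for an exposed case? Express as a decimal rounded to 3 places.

Under exogeneity and monotonicity, PN = (RR − 1) / RR = 1 − 1/RR.
PN = (7.88 − 1) / 7.88 = 6.88 / 7.88 ≈ 0.8731

PN ≈ 0.873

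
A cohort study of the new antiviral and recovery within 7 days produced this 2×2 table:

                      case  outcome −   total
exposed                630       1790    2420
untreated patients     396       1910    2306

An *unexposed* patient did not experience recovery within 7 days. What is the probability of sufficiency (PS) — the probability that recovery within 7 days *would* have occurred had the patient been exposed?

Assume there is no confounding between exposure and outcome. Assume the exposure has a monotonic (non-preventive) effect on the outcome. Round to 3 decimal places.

p₁ = P(outcome | exposed) = 630/2420 = 0.26033
p₀ = P(outcome | unexposed) = 396/2306 = 0.17173
Under exogeneity and monotonicity, PS = (p₁ − p₀) / (1 − p₀).
PS = (0.26033 − 0.17173) / (1 − 0.17173) = 0.088605 / 0.82827 ≈ 0.1070

PS ≈ 0.107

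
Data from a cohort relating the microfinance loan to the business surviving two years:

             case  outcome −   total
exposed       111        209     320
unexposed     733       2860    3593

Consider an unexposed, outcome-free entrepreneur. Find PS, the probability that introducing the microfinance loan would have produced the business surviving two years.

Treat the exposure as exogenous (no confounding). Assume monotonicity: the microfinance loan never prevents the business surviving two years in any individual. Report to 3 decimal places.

PS ≈ 0.179

p₁ = P(outcome | exposed) = 111/320 = 0.34687
p₀ = P(outcome | unexposed) = 733/3593 = 0.20401
Under exogeneity and monotonicity, PS = (p₁ − p₀) / (1 − p₀).
PS = (0.34687 − 0.20401) / (1 − 0.20401) = 0.14287 / 0.79599 ≈ 0.1795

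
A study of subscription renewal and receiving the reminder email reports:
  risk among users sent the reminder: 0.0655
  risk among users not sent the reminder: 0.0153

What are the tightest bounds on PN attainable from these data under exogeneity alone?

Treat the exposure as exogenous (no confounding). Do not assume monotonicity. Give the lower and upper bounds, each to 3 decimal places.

Let p₁ = 0.0655, p₀ = 0.0153.
Under exogeneity alone the bounds on PN are max{0,(p₁−p₀)/p₁} ≤ PN ≤ min{1,(1−p₀)/p₁}.
  lower = (p₁ − p₀)/p₁ = 0.0502 / 0.0655 ≈ 0.7664
  upper = min{1, (1 − p₀)/p₁} = 0.9847 / 0.0655 ≈ 15.0336 → capped at 1

0.766 ≤ PN ≤ 1.000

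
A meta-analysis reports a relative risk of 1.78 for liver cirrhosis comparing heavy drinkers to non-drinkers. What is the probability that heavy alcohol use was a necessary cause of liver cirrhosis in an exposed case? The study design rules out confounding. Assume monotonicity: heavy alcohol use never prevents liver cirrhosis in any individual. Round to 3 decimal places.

PN ≈ 0.438

Under exogeneity and monotonicity, PN = (RR − 1) / RR = 1 − 1/RR.
PN = (1.78 − 1) / 1.78 = 0.78 / 1.78 ≈ 0.4382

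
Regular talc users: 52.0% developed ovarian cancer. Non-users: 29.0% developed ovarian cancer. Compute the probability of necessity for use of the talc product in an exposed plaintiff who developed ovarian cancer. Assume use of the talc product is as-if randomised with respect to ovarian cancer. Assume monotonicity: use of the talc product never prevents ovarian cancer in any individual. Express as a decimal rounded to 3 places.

p₁ = 0.52, p₀ = 0.29.
Under exogeneity and monotonicity, PN = (p₁ − p₀) / p₁.
PN = (0.52 − 0.29) / 0.52 = 0.23 / 0.52 ≈ 0.4423

PN ≈ 0.442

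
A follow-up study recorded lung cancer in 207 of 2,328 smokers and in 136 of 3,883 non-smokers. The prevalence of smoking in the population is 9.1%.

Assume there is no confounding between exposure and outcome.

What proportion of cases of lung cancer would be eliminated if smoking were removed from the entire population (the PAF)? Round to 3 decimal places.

PAF ≈ 0.123

p₁ = P(outcome | exposed) = 207/2328 = 0.088918
p₀ = P(outcome | unexposed) = 136/3883 = 0.035024
Overall risk P(Y=1) = π·p₁ + (1−π)·p₀ = 0.091×0.088918 + 0.909×0.035024 = 0.039929.
Under exogeneity, PAF = [P(Y=1) − p₀] / P(Y=1).
PAF = (0.039929 − 0.035024) / 0.039929 ≈ 0.1228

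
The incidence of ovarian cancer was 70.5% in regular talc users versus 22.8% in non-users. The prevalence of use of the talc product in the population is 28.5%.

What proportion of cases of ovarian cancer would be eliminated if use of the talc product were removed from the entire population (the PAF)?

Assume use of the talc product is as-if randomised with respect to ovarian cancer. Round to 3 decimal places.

PAF ≈ 0.374

p₁ = 0.705, p₀ = 0.228.
Overall risk P(Y=1) = π·p₁ + (1−π)·p₀ = 0.285×0.705 + 0.715×0.228 = 0.36394.
Under exogeneity, PAF = [P(Y=1) − p₀] / P(Y=1).
PAF = (0.36394 − 0.228) / 0.36394 ≈ 0.3735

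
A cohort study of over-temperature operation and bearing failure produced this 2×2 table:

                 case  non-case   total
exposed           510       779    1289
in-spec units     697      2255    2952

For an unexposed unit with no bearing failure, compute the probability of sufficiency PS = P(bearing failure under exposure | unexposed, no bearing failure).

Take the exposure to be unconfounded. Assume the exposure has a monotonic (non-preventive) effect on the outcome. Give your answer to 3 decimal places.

p₁ = P(outcome | exposed) = 510/1289 = 0.39566
p₀ = P(outcome | unexposed) = 697/2952 = 0.23611
Under exogeneity and monotonicity, PS = (p₁ − p₀)/(1 − p₀).
PS = (0.39566 − 0.23611) / 0.76389 ≈ 0.2089

PS ≈ 0.209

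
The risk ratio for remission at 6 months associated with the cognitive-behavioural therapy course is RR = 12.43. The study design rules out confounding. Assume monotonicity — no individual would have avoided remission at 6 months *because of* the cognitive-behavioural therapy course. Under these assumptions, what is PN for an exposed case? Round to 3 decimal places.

PN ≈ 0.920

Under exogeneity and monotonicity, PN = (RR − 1) / RR = 1 − 1/RR.
PN = (12.43 − 1) / 12.43 = 11.43 / 12.43 ≈ 0.9195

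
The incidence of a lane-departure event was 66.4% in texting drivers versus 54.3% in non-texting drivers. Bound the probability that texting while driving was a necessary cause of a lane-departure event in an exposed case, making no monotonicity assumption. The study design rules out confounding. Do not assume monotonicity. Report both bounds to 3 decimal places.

0.182 ≤ PN ≤ 0.688

p₁ = 0.664, p₀ = 0.543.
Under exogeneity alone the bounds on PN are max{0,(p₁−p₀)/p₁} ≤ PN ≤ min{1,(1−p₀)/p₁}.
  lower = (p₁ − p₀)/p₁ = 0.121 / 0.664 ≈ 0.1822
  upper = min{1, (1 − p₀)/p₁} = 0.457 / 0.664 ≈ 0.6883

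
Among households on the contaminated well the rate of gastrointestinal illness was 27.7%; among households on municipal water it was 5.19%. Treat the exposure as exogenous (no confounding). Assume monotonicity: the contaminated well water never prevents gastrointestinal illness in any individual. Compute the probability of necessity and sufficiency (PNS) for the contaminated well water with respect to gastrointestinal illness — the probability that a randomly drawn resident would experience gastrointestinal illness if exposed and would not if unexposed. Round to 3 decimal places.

p₁ = 0.277, p₀ = 0.0519.
Under exogeneity and monotonicity, PNS = p₁ − p₀.
PNS = 0.277 − 0.0519 = 0.2251

PNS ≈ 0.225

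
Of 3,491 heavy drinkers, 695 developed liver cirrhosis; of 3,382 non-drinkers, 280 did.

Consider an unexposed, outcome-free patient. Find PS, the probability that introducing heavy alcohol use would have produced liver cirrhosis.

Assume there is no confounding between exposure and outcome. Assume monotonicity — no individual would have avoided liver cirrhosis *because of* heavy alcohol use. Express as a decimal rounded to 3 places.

p₁ = P(outcome | exposed) = 695/3491 = 0.19908
p₀ = P(outcome | unexposed) = 280/3382 = 0.082791
Under exogeneity and monotonicity, PS = (p₁ − p₀) / (1 − p₀).
PS = (0.19908 − 0.082791) / (1 − 0.082791) = 0.11629 / 0.91721 ≈ 0.1268

PS ≈ 0.127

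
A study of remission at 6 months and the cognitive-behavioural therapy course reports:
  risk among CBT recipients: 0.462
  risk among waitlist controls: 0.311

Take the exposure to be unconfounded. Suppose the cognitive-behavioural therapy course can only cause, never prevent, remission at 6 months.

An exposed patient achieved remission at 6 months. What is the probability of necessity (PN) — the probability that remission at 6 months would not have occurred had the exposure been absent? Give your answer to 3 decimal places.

PN ≈ 0.327

Let p₁ = 0.462, p₀ = 0.311.
Under exogeneity and monotonicity, PN = (p₁ − p₀) / p₁.
PN = (0.462 − 0.311) / 0.462 = 0.151 / 0.462 ≈ 0.3268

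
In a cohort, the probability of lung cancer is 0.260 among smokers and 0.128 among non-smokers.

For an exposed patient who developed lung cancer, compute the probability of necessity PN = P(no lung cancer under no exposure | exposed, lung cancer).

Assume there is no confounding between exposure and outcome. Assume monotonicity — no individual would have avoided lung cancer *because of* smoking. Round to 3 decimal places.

Let p₁ = 0.26, p₀ = 0.128.
Under exogeneity and monotonicity, PN = (p₁ − p₀) / p₁.
PN = (0.26 − 0.128) / 0.26 = 0.132 / 0.26 ≈ 0.5077

PN ≈ 0.508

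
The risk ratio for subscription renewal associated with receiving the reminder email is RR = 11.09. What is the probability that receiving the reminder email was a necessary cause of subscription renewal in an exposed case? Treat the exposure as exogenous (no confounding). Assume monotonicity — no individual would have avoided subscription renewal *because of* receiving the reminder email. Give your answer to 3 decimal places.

PN ≈ 0.910

Under exogeneity and monotonicity, PN = (RR − 1) / RR = 1 − 1/RR.
PN = (11.09 − 1) / 11.09 = 10.09 / 11.09 ≈ 0.9098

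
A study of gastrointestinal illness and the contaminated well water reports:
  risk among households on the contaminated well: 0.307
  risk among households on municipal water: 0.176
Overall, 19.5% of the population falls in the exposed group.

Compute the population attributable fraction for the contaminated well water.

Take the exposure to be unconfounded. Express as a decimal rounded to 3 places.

Let p₁ = 0.307, p₀ = 0.176.
Overall risk P(Y=1) = π·p₁ + (1−π)·p₀ = 0.195×0.307 + 0.805×0.176 = 0.20154.
Under exogeneity, PAF = [P(Y=1) − p₀] / P(Y=1).
PAF = (0.20154 − 0.176) / 0.20154 ≈ 0.1267

PAF ≈ 0.127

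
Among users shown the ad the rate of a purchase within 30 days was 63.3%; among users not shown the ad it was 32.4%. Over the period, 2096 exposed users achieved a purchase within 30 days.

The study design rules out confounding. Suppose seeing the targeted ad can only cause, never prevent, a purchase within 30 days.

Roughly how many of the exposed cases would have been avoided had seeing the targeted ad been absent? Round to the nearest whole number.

about 1023 cases

p₁ = 0.633, p₀ = 0.324.
PN = (p₁ − p₀)/p₁ = (0.633 − 0.324) / 0.633 ≈ 0.48815.
Attributable cases ≈ PN × (exposed cases) = 0.48815 × 2096 ≈ 1023.17.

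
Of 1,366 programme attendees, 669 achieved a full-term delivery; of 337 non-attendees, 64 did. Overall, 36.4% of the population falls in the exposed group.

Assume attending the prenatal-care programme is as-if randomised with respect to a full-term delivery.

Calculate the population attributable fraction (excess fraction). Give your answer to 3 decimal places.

p₁ = P(outcome | exposed) = 669/1366 = 0.48975
p₀ = P(outcome | unexposed) = 64/337 = 0.18991
Overall risk P(Y=1) = π·p₁ + (1−π)·p₀ = 0.364×0.48975 + 0.636×0.18991 = 0.29905.
Under exogeneity, PAF = [P(Y=1) − p₀] / P(Y=1).
PAF = (0.29905 − 0.18991) / 0.29905 ≈ 0.3650

PAF ≈ 0.365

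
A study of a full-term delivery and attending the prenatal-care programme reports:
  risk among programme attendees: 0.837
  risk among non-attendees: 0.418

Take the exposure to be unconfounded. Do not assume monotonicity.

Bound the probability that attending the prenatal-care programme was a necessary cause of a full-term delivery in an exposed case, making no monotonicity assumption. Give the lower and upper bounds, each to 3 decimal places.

0.501 ≤ PN ≤ 0.695

Let p₁ = 0.837, p₀ = 0.418.
Under exogeneity alone the bounds on PN are max{0,(p₁−p₀)/p₁} ≤ PN ≤ min{1,(1−p₀)/p₁}.
  lower = (p₁ − p₀)/p₁ = 0.419 / 0.837 ≈ 0.5006
  upper = min{1, (1 − p₀)/p₁} = 0.582 / 0.837 ≈ 0.6953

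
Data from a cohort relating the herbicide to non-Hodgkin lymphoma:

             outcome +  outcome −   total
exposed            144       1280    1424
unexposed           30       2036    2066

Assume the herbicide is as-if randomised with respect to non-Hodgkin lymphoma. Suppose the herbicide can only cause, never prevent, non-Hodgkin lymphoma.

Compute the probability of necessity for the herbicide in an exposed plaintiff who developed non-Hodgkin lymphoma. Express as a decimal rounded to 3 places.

p₁ = P(outcome | exposed) = 144/1424 = 0.10112
p₀ = P(outcome | unexposed) = 30/2066 = 0.014521
Under exogeneity and monotonicity, PN = (p₁ − p₀) / p₁.
PN = (0.10112 − 0.014521) / 0.10112 = 0.086603 / 0.10112 ≈ 0.8564

PN ≈ 0.856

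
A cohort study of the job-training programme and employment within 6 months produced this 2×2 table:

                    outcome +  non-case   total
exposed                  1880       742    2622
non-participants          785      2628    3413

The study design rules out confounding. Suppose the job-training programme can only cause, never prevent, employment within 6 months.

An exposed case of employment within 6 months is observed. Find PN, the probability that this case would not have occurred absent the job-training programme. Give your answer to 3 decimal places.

p₁ = P(outcome | exposed) = 1880/2622 = 0.71701
p₀ = P(outcome | unexposed) = 785/3413 = 0.23
Under exogeneity and monotonicity, PN = (p₁ − p₀)/p₁.
PN = (0.71701 − 0.23) / 0.71701 ≈ 0.6792

PN ≈ 0.679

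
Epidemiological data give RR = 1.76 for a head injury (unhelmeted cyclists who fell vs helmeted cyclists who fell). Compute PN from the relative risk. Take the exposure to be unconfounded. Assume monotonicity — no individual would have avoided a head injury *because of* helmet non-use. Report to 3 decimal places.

PN ≈ 0.432

Under exogeneity and monotonicity, PN = (RR − 1) / RR = 1 − 1/RR.
PN = (1.76 − 1) / 1.76 = 0.76 / 1.76 ≈ 0.4318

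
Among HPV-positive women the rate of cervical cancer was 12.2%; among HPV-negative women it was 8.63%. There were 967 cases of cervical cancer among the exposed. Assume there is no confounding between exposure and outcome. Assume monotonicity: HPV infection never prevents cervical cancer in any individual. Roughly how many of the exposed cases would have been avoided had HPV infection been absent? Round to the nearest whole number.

about 283 cases

p₁ = 0.122, p₀ = 0.0863.
PN = (p₁ − p₀)/p₁ = (0.122 − 0.0863) / 0.122 ≈ 0.29262.
Attributable cases ≈ PN × (exposed cases) = 0.29262 × 967 ≈ 282.97.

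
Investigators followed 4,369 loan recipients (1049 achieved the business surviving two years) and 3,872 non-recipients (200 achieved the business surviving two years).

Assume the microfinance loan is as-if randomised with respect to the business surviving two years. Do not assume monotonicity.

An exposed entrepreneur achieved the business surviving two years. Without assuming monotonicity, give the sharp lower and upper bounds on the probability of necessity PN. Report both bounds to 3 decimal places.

p₁ = P(outcome | exposed) = 1049/4369 = 0.2401
p₀ = P(outcome | unexposed) = 200/3872 = 0.051653
Under exogeneity alone the bounds on PN are max{0,(p₁−p₀)/p₁} ≤ PN ≤ min{1,(1−p₀)/p₁}.
  lower = (p₁ − p₀)/p₁ = 0.18845 / 0.2401 ≈ 0.7849
  upper = min{1, (1 − p₀)/p₁} = 0.94835 / 0.2401 ≈ 3.9498 → capped at 1

0.785 ≤ PN ≤ 1.000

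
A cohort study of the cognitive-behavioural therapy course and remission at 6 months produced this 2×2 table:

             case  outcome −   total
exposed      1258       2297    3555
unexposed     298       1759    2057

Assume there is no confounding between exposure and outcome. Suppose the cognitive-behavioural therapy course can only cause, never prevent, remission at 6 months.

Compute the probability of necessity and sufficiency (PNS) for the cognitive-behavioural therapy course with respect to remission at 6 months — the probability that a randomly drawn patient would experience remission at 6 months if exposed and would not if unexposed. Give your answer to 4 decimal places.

PNS ≈ 0.2090

p₁ = P(outcome | exposed) = 1258/3555 = 0.35387
p₀ = P(outcome | unexposed) = 298/2057 = 0.14487
Under exogeneity and monotonicity, PNS = p₁ − p₀.
PNS = 0.35387 − 0.14487 = 0.209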